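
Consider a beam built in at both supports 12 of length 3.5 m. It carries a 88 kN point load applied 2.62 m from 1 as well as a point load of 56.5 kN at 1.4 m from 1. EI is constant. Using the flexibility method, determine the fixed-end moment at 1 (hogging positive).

Take the two fixed-end moments M_1, M_2 as redundants; the released structure is the simple span 12.
On the primary (simply-supported) span, the end slopes from the loading are:
  at 1: point load 88 at a = 2.62: Pab(L + b)/(6LEI) = 42.32/EI
  at 2: point load 88 at a = 2.62: Pab(L + a)/(6LEI) = 59.13/EI
  at 1: point load 56.5 at a = 1.4: Pab(L + b)/(6LEI) = 44.3/EI
  at 2: point load 56.5 at a = 1.4: Pab(L + a)/(6LEI) = 38.76/EI
  θ_10 = 86.61/EI,  θ_20 = 97.89/EI
Flexibility coefficients: a unit moment at one end gives L/(3EI) there and L/(6EI) at the far end, so f₁₁ = f₂₂ = 1.167/EI and f₁₂ = f₂₁ = 0.5833/EI.
Compatibility — zero rotation at each built-in end:
  1.167 M_1 + 0.5833 M_2 = 86.61
  0.5833 M_1 + 1.167 M_2 = 97.89
Solving the pair gives M_1 = 43.05 kN·m and M_2 = 62.38 kN·m (hogging).

M_1 = 43.05 kN·m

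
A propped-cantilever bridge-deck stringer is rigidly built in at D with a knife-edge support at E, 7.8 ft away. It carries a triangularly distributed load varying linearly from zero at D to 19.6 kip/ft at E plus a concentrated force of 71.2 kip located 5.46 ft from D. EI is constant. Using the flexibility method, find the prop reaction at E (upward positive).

Take the reaction at E as the redundant and release it; the primary structure is a cantilever fixed at D.
Free-end deflection of the primary structure under the applied loading (downward +):
  triangular load, peak 19.6 at the free end: 11w₀L⁴/(120EI) = 6650/EI
  point load 71.2 at a = 5.46: Pa²(3L − a)/(6EI) = 6347/EI
  δ_0 = 12997/EI
Tip deflection under a unit load at E: L³/(3EI) = 158.2/EI.
Compatibility at E: δ_0 − R_E·δ_{EE} = 0, so R_E = 12997/158.2 = 82.16 kip.

R_E = 82.16 kip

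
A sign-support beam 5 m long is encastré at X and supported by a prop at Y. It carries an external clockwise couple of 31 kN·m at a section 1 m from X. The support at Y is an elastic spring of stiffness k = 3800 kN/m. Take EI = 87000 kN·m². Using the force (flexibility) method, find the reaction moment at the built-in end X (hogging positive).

Remove the prop at Y; the released (primary) structure is a cantilever built in at X.
Deflection at Y on the released cantilever, summing each load's contribution:
  clockwise couple 31 at a = 1: M₀a(2L − a)/(2EI) = 139.5/EI
Flexibility coefficient — unit upward force at Y: δ_{YY} = L³/(3EI) = 41.67/EI.
With EI = 87000 kN·m²: δ_0 = 0.001603 m and δ_{YY} = 0.000479 m/kN.
Compatibility — the spring shortens by R_Y/k under the reaction it provides: δ_0 − R_Y·δ_{YY} = R_Y/k. With 1/k = 0.000263 m/kN, R_Y = δ_0 / (δ_{YY} + 1/k) = 0.001603 / (0.000479 + 0.000263) = 2.161 kN.
Moment equilibrium about X: M_X = Σ(load moments about X) − R_Y·L = 31 − 2.161×5 = 20.2 kN·m.

M_X = 20.2 kN·m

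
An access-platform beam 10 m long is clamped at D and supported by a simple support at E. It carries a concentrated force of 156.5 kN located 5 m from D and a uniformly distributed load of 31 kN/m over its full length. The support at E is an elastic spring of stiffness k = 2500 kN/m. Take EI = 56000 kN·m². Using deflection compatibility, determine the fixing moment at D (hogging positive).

Release the roller at E. Primary structure: cantilever fixed at D.
Free-end deflection of the primary structure under the applied loading (downward +):
  point load 156.5 at a = 5: Pa²(3L − a)/(6EI) = 16302/EI
  UDL 31: wL⁴/(8EI) = 38750/EI
  δ_0 = 55052/EI
Flexibility coefficient — unit upward force at E: δ_{EE} = L³/(3EI) = 333.3/EI.
With EI = 56000 kN·m²: δ_0 = 0.98307 m and δ_{EE} = 0.005952 m/kN.
Compatibility — the spring shortens by R_E/k under the reaction it provides: δ_0 − R_E·δ_{EE} = R_E/k. With 1/k = 0.0004 m/kN, R_E = δ_0 / (δ_{EE} + 1/k) = 0.98307 / (0.005952 + 0.0004) = 154.8 kN.
Moment equilibrium about D: M_D = Σ(load moments about D) − R_E·L = 2332 − 154.8×10 = 784.9 kN·m.

M_D = 784.9 kN·m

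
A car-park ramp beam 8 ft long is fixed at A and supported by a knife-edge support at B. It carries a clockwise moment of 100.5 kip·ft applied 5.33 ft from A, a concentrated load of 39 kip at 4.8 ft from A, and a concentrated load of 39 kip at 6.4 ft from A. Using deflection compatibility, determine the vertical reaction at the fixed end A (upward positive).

R_A = 16.95 kip

Remove the prop at B; the released (primary) structure is a cantilever built in at A.
Primary-structure tip deflection at B by superposition:
  clockwise couple 100.5 at a = 5.33: M₀a(2L − a)/(2EI) = 2858/EI
  point load 39 at a = 4.8: Pa²(3L − a)/(6EI) = 2875/EI
  point load 39 at a = 6.4: Pa²(3L − a)/(6EI) = 4686/EI
  δ_0 = 10419/EI
Tip deflection under a unit load at B: L³/(3EI) = 170.7/EI.
Compatibility at B: δ_0 − R_B·δ_{BB} = 0, so R_B = 10419/170.7 = 61.05 kip.
Vertical equilibrium: R_A = ΣP − R_B = 78 − 61.05 = 16.95 kip.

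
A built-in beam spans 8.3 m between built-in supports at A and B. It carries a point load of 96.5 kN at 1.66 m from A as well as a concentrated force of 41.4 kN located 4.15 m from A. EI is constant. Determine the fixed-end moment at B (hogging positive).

Take the two fixed-end moments M_A, M_B as redundants; the released structure is the simple span AB.
Simple-span end rotations at A and B under the given loads:
  at A: point load 96.5 at a = 1.66: Pab(L + b)/(6LEI) = 319.1/EI
  at B: point load 96.5 at a = 1.66: Pab(L + a)/(6LEI) = 212.7/EI
  at A: point load 41.4 at a = 4.15: Pab(L + b)/(6LEI) = 178.3/EI
  at B: point load 41.4 at a = 4.15: Pab(L + a)/(6LEI) = 178.3/EI
  θ_A0 = 497.4/EI,  θ_B0 = 391/EI
Flexibility coefficients: a unit moment at one end gives L/(3EI) there and L/(6EI) at the far end, so f₁₁ = f₂₂ = 2.767/EI and f₁₂ = f₂₁ = 1.383/EI.
Compatibility — zero rotation at each built-in end:
  2.767 M_A + 1.383 M_B = 497.4
  1.383 M_A + 2.767 M_B = 391
Solving the pair gives M_A = 145.5 kN·m and M_B = 68.58 kN·m (hogging).

M_B = 68.58 kN·m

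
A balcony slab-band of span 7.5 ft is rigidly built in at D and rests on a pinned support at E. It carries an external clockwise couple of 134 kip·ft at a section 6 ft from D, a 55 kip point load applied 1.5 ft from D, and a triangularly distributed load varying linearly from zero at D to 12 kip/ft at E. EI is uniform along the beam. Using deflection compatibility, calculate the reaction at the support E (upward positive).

Choose R_E as the redundant. The primary structure is the cantilever fixed at D.
Downward deflection at the released point E due to the loads:
  clockwise couple 134 at a = 6: M₀a(2L − a)/(2EI) = 3618/EI
  point load 55 at a = 1.5: Pa²(3L − a)/(6EI) = 433.1/EI
  triangular load, peak 12 at the free end: 11w₀L⁴/(120EI) = 3480/EI
  δ_0 = 7532/EI
Tip deflection under a unit load at E: L³/(3EI) = 140.6/EI.
The prop prevents deflection at E: R_E = δ_0/δ_{EE} = 7532/140.6 = 53.56 kip.

R_E = 53.56 kip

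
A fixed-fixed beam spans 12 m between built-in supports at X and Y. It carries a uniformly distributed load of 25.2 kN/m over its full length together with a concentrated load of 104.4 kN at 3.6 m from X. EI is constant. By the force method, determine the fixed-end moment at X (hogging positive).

Release both end moments; the primary structure is a simply-supported span XY with redundants M_X and M_Y.
End rotations of the released simple span under the applied load (×1/EI):
  at X: UDL 25.2: wL³/(24EI) = 1814/EI
  at Y: UDL 25.2: wL³/(24EI) = 1814/EI
  at X: point load 104.4 at a = 3.6: Pab(L + b)/(6LEI) = 894.5/EI
  at Y: point load 104.4 at a = 3.6: Pab(L + a)/(6LEI) = 684/EI
  θ_X0 = 2709/EI,  θ_Y0 = 2498/EI
Flexibility coefficients: a unit moment at one end gives L/(3EI) there and L/(6EI) at the far end, so f₁₁ = f₂₂ = 4/EI and f₁₂ = f₂₁ = 2/EI.
Compatibility — zero rotation at each built-in end:
  4 M_X + 2 M_Y = 2709
  2 M_X + 4 M_Y = 2498
Solving the pair gives M_X = 486.6 kN·m and M_Y = 381.3 kN·m (hogging).

M_X = 486.6 kN·m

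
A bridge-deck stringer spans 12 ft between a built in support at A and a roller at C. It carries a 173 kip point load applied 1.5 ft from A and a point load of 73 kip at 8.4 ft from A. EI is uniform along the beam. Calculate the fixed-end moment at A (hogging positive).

M_A = 332.4 kip·ft

Remove the prop at C; the released (primary) structure is a cantilever built in at A.
Downward deflection at the released point C due to the loads:
  point load 173 at a = 1.5: Pa²(3L − a)/(6EI) = 2238/EI
  point load 73 at a = 8.4: Pa²(3L − a)/(6EI) = 23694/EI
  δ_0 = 25932/EI
Flexibility coefficient — unit upward force at C: δ_{CC} = L³/(3EI) = 576/EI.
Compatibility at C: δ_0 − R_C·δ_{CC} = 0, so R_C = 25932/576 = 45.02 kip.
Moment equilibrium about A: M_A = Σ(load moments about A) − R_C·L = 872.7 − 45.02×12 = 332.4 kip·ft.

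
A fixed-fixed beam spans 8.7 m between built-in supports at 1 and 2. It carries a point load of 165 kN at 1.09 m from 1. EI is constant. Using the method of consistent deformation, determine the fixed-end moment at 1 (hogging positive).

M_1 = 137.6 kN·m

Release both end moments; the primary structure is a simply-supported span 12 with redundants M_1 and M_2.
On the primary (simply-supported) span, the end slopes from the loading are:
  at 1: point load 165 at a = 1.09: Pab(L + b)/(6LEI) = 427.6/EI
  at 2: point load 165 at a = 1.09: Pab(L + a)/(6LEI) = 256.7/EI
  θ_10 = 427.6/EI,  θ_20 = 256.7/EI
Flexibility coefficients: a unit moment at one end gives L/(3EI) there and L/(6EI) at the far end, so f₁₁ = f₂₂ = 2.9/EI and f₁₂ = f₂₁ = 1.45/EI.
Compatibility — zero rotation at each built-in end:
  2.9 M_1 + 1.45 M_2 = 427.6
  1.45 M_1 + 2.9 M_2 = 256.7
Solving the pair gives M_1 = 137.6 kN·m and M_2 = 19.71 kN·m (hogging).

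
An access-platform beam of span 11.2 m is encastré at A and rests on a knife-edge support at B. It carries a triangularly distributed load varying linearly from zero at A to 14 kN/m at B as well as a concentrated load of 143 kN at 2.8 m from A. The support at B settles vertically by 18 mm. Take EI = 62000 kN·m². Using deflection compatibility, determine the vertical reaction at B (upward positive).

R_B = 53.03 kN

Choose R_B as the redundant. The primary structure is the cantilever fixed at A.
Primary-structure tip deflection at B by superposition:
  triangular load, peak 14 at the free end: 11w₀L⁴/(120EI) = 20193/EI
  point load 143 at a = 2.8: Pa²(3L − a)/(6EI) = 5755/EI
  δ_0 = 25949/EI
Flexibility coefficient — unit upward force at B: δ_{BB} = L³/(3EI) = 468.3/EI.
With EI = 62000 kN·m²: δ_0 = 0.41853 m and δ_{BB} = 0.007553 m/kN.
Compatibility — the beam at B must follow the support down by 0.018 m: δ_0 − R_B·δ_{BB} = 0.018, so R_B = (0.41853 − 0.018)/0.007553 = 53.03 kN.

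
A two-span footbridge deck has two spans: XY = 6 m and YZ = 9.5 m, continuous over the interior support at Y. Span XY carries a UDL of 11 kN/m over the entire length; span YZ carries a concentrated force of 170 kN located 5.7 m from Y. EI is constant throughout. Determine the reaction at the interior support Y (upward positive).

Release continuity at Y by inserting a hinge; the redundant is the internal moment M_Y. The primary structure is two simply-supported spans XY and YZ.
End slopes at the hinge Y, treating each span as simply supported:
  span XY: UDL 11: wL³/(24EI) = 99/EI
  span YZ: point load 170 at a = 5.7: Pab(L + b)/(6LEI) = 859.2/EI
  relative rotation θ_0 = (99 + 859.2)/EI = 958.2/EI
A unit hogging moment at Y produces rotation L₁/(3EI) + L₂/(3EI) = 5.167/EI.
Compatibility: M_Y·(L₁+L₂)/(3EI) = θ_0, giving M_Y = 185.5 kN·m (hogging).
Span XY, ΣM about X with M_Y applied at Y: R_Y^{XY}·6 = 198 + 185.5, so R_Y^{XY} = 63.91 kN and R_X = 66 − 63.91 = 2.091 kN.
Span YZ, ΣM about Z: R_Y^{YZ}·9.5 = 646 + 185.5, so R_Y^{YZ} = 87.52 kN and R_Z = 170 − 87.52 = 82.48 kN.
R_Y = 63.91 + 87.52 = 151.4 kN.

R_Y = 151.4 kN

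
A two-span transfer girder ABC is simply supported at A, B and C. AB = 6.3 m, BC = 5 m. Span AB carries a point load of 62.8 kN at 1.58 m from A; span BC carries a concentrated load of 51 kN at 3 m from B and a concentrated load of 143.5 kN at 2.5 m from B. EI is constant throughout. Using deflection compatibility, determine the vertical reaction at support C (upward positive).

Release continuity at B by inserting a hinge; the redundant is the internal moment M_B. The primary structure is two simply-supported spans AB and BC.
Rotations at B on the released spans (each span's end-slope, ×1/EI):
  span AB: point load 62.8 at a = 1.58: Pab(L + a)/(6LEI) = 97.63/EI
  span BC: point load 51 at a = 3: Pab(L + b)/(6LEI) = 71.4/EI
  span BC: point load 143.5 at a = 2.5: Pab(L + b)/(6LEI) = 224.2/EI
  relative rotation θ_0 = (97.63 + 295.6)/EI = 393.3/EI
A unit hogging moment at B produces rotation L₁/(3EI) + L₂/(3EI) = 3.767/EI.
Compatibility: M_B·(L₁+L₂)/(3EI) = θ_0, giving M_B = 104.4 kN·m (hogging).
Span BC, ΣM about C: R_B^{BC}·5 = 460.8 + 104.4, so R_B^{BC} = 113 kN and R_C = 194.5 − 113 = 81.47 kN.

R_C = 81.47 kN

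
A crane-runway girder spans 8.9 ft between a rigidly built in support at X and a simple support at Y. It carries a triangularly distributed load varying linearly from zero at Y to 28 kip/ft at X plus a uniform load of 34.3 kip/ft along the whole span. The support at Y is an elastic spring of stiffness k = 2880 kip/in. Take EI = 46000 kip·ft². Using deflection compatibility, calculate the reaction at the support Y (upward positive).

Take the reaction at Y as the redundant and release it; the primary structure is a cantilever fixed at X.
Downward deflection at the released point Y due to the loads:
  triangular load, peak 28 at the fixed end: w₀L⁴/(30EI) = 5856/EI
  UDL 34.3: wL⁴/(8EI) = 26901/EI
  δ_0 = 32757/EI
Tip deflection under a unit load at Y: L³/(3EI) = 235/EI.
With EI = 46000 kip·ft²: δ_0 = 0.7121 ft and δ_{YY} = 0.005108 ft/kip.
Compatibility — the spring shortens by R_Y/k under the reaction it provides: δ_0 − R_Y·δ_{YY} = R_Y/k. With 1/k = 1/(2880×12) ft/kip = 0.000029 ft/kip, R_Y = δ_0 / (δ_{YY} + 1/k) = 0.7121 / (0.005108 + 0.000029) = 138.6 kip.

R_Y = 138.6 kip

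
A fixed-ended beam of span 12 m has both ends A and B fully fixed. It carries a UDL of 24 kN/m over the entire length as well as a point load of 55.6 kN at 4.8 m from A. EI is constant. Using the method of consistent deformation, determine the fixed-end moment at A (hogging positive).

M_A = 384.1 kN·m

Release both end moments; the primary structure is a simply-supported span AB with redundants M_A and M_B.
Simple-span end rotations at A and B under the given loads:
  at A: UDL 24: wL³/(24EI) = 1728/EI
  at B: UDL 24: wL³/(24EI) = 1728/EI
  at A: point load 55.6 at a = 4.8: Pab(L + b)/(6LEI) = 512.4/EI
  at B: point load 55.6 at a = 4.8: Pab(L + a)/(6LEI) = 448.4/EI
  θ_A0 = 2240/EI,  θ_B0 = 2176/EI
Flexibility coefficients: a unit moment at one end gives L/(3EI) there and L/(6EI) at the far end, so f₁₁ = f₂₂ = 4/EI and f₁₂ = f₂₁ = 2/EI.
Compatibility — zero rotation at each built-in end:
  4 M_A + 2 M_B = 2240
  2 M_A + 4 M_B = 2176
Solving the pair gives M_A = 384.1 kN·m and M_B = 352.1 kN·m (hogging).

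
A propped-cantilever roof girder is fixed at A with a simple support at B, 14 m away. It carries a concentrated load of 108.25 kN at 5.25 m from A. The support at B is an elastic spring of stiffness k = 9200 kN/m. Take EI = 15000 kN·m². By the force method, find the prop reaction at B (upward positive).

Take the reaction at B as the redundant and release it; the primary structure is a cantilever fixed at A.
Primary-structure tip deflection at B by superposition:
  point load 108.25 at a = 5.25: Pa²(3L − a)/(6EI) = 18275/EI
Flexibility coefficient — unit upward force at B: δ_{BB} = L³/(3EI) = 914.7/EI.
With EI = 15000 kN·m²: δ_0 = 1.2183 m and δ_{BB} = 0.060978 m/kN.
Compatibility — the spring shortens by R_B/k under the reaction it provides: δ_0 − R_B·δ_{BB} = R_B/k. With 1/k = 0.000109 m/kN, R_B = δ_0 / (δ_{BB} + 1/k) = 1.2183 / (0.060978 + 0.000109) = 19.94 kN.

R_B = 19.94 kN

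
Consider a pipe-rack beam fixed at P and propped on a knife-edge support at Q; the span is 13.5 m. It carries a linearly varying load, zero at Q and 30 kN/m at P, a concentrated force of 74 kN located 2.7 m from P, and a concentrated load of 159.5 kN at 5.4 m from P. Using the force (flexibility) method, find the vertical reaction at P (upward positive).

R_P = 358.2 kN

Choose R_Q as the redundant. The primary structure is the cantilever fixed at P.
Deflection at Q on the released cantilever, summing each load's contribution:
  triangular load, peak 30 at the fixed end: w₀L⁴/(30EI) = 33215/EI
  point load 74 at a = 2.7: Pa²(3L − a)/(6EI) = 3399/EI
  point load 159.5 at a = 5.4: Pa²(3L − a)/(6EI) = 27208/EI
  δ_0 = 63822/EI
Tip deflection under a unit load at Q: L³/(3EI) = 820.1/EI.
The prop prevents deflection at Q: R_Q = δ_0/δ_{QQ} = 63822/820.1 = 77.82 kN.
Vertical equilibrium: R_P = ΣP − R_Q = 436 − 77.82 = 358.2 kN.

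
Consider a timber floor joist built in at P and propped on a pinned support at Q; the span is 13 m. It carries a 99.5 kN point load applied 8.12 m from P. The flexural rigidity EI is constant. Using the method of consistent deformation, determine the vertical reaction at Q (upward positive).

Remove the prop at Q; the released (primary) structure is a cantilever built in at P.
Downward deflection at the released point Q due to the loads:
  point load 99.5 at a = 8.12: Pa²(3L − a)/(6EI) = 33765/EI
Tip deflection under a unit load at Q: L³/(3EI) = 732.3/EI.
The prop prevents deflection at Q: R_Q = δ_0/δ_{QQ} = 33765/732.3 = 46.11 kN.

R_Q = 46.11 kN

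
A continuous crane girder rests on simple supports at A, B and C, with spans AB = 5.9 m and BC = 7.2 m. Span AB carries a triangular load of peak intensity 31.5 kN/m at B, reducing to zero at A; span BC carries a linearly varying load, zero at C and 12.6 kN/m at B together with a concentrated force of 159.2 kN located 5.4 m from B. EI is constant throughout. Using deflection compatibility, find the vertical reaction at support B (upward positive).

Release continuity at B by inserting a hinge; the redundant is the internal moment M_B. The primary structure is two simply-supported spans AB and BC.
End slopes at the hinge B, treating each span as simply supported:
  span AB: triangular load, peak 31.5: w₀L³/(45EI) = 143.8/EI
  span BC: triangular load, peak 12.6: w₀L³/(45EI) = 104.5/EI
  span BC: point load 159.2 at a = 5.4: Pab(L + b)/(6LEI) = 322.4/EI
  relative rotation θ_0 = (143.8 + 426.9)/EI = 570.7/EI
A unit hogging moment at B produces rotation L₁/(3EI) + L₂/(3EI) = 4.367/EI.
Compatibility: M_B·(L₁+L₂)/(3EI) = θ_0, giving M_B = 130.7 kN·m (hogging).
Span AB, ΣM about A with M_B applied at B: R_B^{AB}·5.9 = 365.5 + 130.7, so R_B^{AB} = 84.1 kN and R_A = 92.92 − 84.1 = 8.825 kN.
Span BC, ΣM about C: R_B^{BC}·7.2 = 504.3 + 130.7, so R_B^{BC} = 88.19 kN and R_C = 204.6 − 88.19 = 116.4 kN.
R_B = 84.1 + 88.19 = 172.3 kN.

R_B = 172.3 kN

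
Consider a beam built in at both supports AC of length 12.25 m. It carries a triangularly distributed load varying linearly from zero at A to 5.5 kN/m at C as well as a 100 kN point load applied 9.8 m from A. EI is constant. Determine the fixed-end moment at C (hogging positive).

Take the two fixed-end moments M_A, M_C as redundants; the released structure is the simple span AC.
Simple-span end rotations at A and C under the given loads:
  at A: triangular load, peak 5.5: 7w₀L³/(360EI) = 196.6/EI
  at C: triangular load, peak 5.5: w₀L³/(45EI) = 224.7/EI
  at A: point load 100 at a = 9.8: Pab(L + b)/(6LEI) = 480.2/EI
  at C: point load 100 at a = 9.8: Pab(L + a)/(6LEI) = 720.3/EI
  θ_A0 = 676.8/EI,  θ_C0 = 945/EI
Flexibility coefficients: a unit moment at one end gives L/(3EI) there and L/(6EI) at the far end, so f₁₁ = f₂₂ = 4.083/EI and f₁₂ = f₂₁ = 2.042/EI.
Compatibility — zero rotation at each built-in end:
  4.083 M_A + 2.042 M_C = 676.8
  2.042 M_A + 4.083 M_C = 945
Solving the pair gives M_A = 66.71 kN·m and M_C = 198.1 kN·m (hogging).

M_C = 198.1 kN·m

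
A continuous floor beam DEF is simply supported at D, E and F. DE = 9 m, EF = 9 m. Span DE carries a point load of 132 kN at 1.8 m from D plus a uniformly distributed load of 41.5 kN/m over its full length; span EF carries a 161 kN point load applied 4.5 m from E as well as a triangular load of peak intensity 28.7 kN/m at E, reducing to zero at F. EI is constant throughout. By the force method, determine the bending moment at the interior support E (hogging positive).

M_E = 480.5 kN·m

Insert a hinge at E; M_E is the redundant, and each span becomes simply supported.
End slopes at the hinge E, treating each span as simply supported:
  span DE: point load 132 at a = 1.8: Pab(L + a)/(6LEI) = 342.1/EI
  span DE: UDL 41.5: wL³/(24EI) = 1261/EI
  span EF: point load 161 at a = 4.5: Pab(L + b)/(6LEI) = 815.1/EI
  span EF: triangular load, peak 28.7: w₀L³/(45EI) = 464.9/EI
  relative rotation θ_0 = (1603 + 1280)/EI = 2883/EI
A unit hogging moment at E produces rotation L₁/(3EI) + L₂/(3EI) = 6/EI.
Compatibility: M_E·(L₁+L₂)/(3EI) = θ_0, giving M_E = 480.5 kN·m (hogging).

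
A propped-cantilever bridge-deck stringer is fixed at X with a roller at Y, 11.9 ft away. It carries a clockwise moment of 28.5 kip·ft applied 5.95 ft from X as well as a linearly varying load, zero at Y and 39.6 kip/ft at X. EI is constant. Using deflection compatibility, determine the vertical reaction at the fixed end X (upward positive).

R_X = 185.8 kip

Choose R_Y as the redundant. The primary structure is the cantilever fixed at X.
Deflection at Y on the released cantilever, summing each load's contribution:
  clockwise couple 28.5 at a = 5.95: M₀a(2L − a)/(2EI) = 1513/EI
  triangular load, peak 39.6 at the fixed end: w₀L⁴/(30EI) = 26470/EI
  δ_0 = 27984/EI
Tip deflection under a unit load at Y: L³/(3EI) = 561.7/EI.
Compatibility at Y: δ_0 − R_Y·δ_{YY} = 0, so R_Y = 27984/561.7 = 49.82 kip.
Vertical equilibrium: R_X = ΣP − R_Y = 235.6 − 49.82 = 185.8 kip.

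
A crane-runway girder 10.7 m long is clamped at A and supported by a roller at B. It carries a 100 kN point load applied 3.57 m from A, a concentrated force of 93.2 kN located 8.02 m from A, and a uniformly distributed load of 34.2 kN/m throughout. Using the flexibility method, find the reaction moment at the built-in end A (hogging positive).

M_A = 804.7 kN·m

Take the reaction at B as the redundant and release it; the primary structure is a cantilever fixed at A.
Primary-structure tip deflection at B by superposition:
  point load 100 at a = 3.57: Pa²(3L − a)/(6EI) = 6060/EI
  point load 93.2 at a = 8.02: Pa²(3L − a)/(6EI) = 24059/EI
  UDL 34.2: wL⁴/(8EI) = 56037/EI
  δ_0 = 86155/EI
Flexibility coefficient — unit upward force at B: δ_{BB} = L³/(3EI) = 408.3/EI.
The prop prevents deflection at B: R_B = δ_0/δ_{BB} = 86155/408.3 = 211 kN.
Moment equilibrium about A: M_A = Σ(load moments about A) − R_B·L = 3062 − 211×10.7 = 804.7 kN·m.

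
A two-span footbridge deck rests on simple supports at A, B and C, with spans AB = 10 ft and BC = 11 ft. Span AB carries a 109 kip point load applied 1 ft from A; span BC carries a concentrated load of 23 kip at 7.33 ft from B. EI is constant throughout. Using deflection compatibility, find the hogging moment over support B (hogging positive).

Take M_B as the redundant. Released structure: two simple spans AB and BC with a hinge at B.
End slopes at the hinge B, treating each span as simply supported:
  span AB: point load 109 at a = 1: Pab(L + a)/(6LEI) = 179.8/EI
  span BC: point load 23 at a = 7.33: Pab(L + b)/(6LEI) = 137.5/EI
  relative rotation θ_0 = (179.8 + 137.5)/EI = 317.4/EI
A unit hogging moment at B produces rotation L₁/(3EI) + L₂/(3EI) = 7/EI.
Compatibility: M_B·(L₁+L₂)/(3EI) = θ_0, giving M_B = 45.34 kip·ft (hogging).

M_B = 45.34 kip·ft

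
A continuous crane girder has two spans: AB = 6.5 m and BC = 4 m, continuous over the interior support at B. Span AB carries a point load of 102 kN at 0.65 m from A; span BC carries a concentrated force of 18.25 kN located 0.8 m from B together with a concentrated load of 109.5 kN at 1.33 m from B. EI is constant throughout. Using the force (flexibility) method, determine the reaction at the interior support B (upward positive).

R_B = 120.2 kN

Insert a hinge at B; M_B is the redundant, and each span becomes simply supported.
End slopes at the hinge B, treating each span as simply supported:
  span AB: point load 102 at a = 0.65: Pab(L + a)/(6LEI) = 71.11/EI
  span BC: point load 18.25 at a = 0.8: Pab(L + b)/(6LEI) = 14.02/EI
  span BC: point load 109.5 at a = 1.33: Pab(L + b)/(6LEI) = 108.1/EI
  relative rotation θ_0 = (71.11 + 122.1)/EI = 193.2/EI
A unit hogging moment at B produces rotation L₁/(3EI) + L₂/(3EI) = 3.5/EI.
Slope continuity at B: θ_0 = M_B·3.5/EI, so M_B = 193.2/3.5 = 55.2 kN·m (hogging).
Span AB, ΣM about A with M_B applied at B: R_B^{AB}·6.5 = 66.3 + 55.2, so R_B^{AB} = 18.69 kN and R_A = 102 − 18.69 = 83.31 kN.
Span BC, ΣM about C: R_B^{BC}·4 = 350.8 + 55.2, so R_B^{BC} = 101.5 kN and R_C = 127.8 − 101.5 = 26.26 kN.
R_B = 18.69 + 101.5 = 120.2 kN.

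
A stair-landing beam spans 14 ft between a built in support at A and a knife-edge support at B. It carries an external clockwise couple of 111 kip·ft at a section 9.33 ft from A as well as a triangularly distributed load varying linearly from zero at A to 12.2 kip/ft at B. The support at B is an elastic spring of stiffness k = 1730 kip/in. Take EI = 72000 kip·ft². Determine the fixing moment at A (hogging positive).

Choose R_B as the redundant. The primary structure is the cantilever fixed at A.
Downward deflection at the released point B due to the loads:
  clockwise couple 111 at a = 9.33: M₀a(2L − a)/(2EI) = 9668/EI
  triangular load, peak 12.2 at the free end: 11w₀L⁴/(120EI) = 42962/EI
  δ_0 = 52629/EI
Tip deflection under a unit load at B: L³/(3EI) = 914.7/EI.
With EI = 72000 kip·ft²: δ_0 = 0.73097 ft and δ_{BB} = 0.012704 ft/kip.
Compatibility — the spring shortens by R_B/k under the reaction it provides: δ_0 − R_B·δ_{BB} = R_B/k. With 1/k = 1/(1730×12) ft/kip = 0.000048 ft/kip, R_B = δ_0 / (δ_{BB} + 1/k) = 0.73097 / (0.012704 + 0.000048) = 57.32 kip.
Moment equilibrium about A: M_A = Σ(load moments about A) − R_B·L = 908.1 − 57.32×14 = 105.6 kip·ft.

M_A = 105.6 kip·ft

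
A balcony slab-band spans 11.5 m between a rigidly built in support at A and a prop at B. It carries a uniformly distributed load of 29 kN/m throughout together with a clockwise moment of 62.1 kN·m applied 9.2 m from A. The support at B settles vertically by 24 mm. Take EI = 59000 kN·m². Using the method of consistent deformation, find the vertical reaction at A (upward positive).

R_A = 203.5 kN

Take the reaction at B as the redundant and release it; the primary structure is a cantilever fixed at A.
Downward deflection at the released point B due to the loads:
  UDL 29: wL⁴/(8EI) = 63401/EI
  clockwise couple 62.1 at a = 9.2: M₀a(2L − a)/(2EI) = 3942/EI
  δ_0 = 67344/EI
Tip deflection under a unit load at B: L³/(3EI) = 507/EI.
With EI = 59000 kN·m²: δ_0 = 1.1414 m and δ_{BB} = 0.008593 m/kN.
Compatibility — the beam at B must follow the support down by 0.024 m: δ_0 − R_B·δ_{BB} = 0.024, so R_B = (1.1414 − 0.024)/0.008593 = 130 kN.
Vertical equilibrium: R_A = ΣP − R_B = 333.5 − 130 = 203.5 kN.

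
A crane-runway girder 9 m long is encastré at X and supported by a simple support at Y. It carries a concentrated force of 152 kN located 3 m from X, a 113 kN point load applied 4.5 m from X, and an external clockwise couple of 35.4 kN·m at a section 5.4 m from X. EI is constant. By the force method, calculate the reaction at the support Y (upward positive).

Remove the prop at Y; the released (primary) structure is a cantilever built in at X.
Downward deflection at the released point Y due to the loads:
  point load 152 at a = 3: Pa²(3L − a)/(6EI) = 5472/EI
  point load 113 at a = 4.5: Pa²(3L − a)/(6EI) = 8581/EI
  clockwise couple 35.4 at a = 5.4: M₀a(2L − a)/(2EI) = 1204/EI
  δ_0 = 15257/EI
Flexibility coefficient — unit upward force at Y: δ_{YY} = L³/(3EI) = 243/EI.
The prop prevents deflection at Y: R_Y = δ_0/δ_{YY} = 15257/243 = 62.79 kN.

R_Y = 62.79 kN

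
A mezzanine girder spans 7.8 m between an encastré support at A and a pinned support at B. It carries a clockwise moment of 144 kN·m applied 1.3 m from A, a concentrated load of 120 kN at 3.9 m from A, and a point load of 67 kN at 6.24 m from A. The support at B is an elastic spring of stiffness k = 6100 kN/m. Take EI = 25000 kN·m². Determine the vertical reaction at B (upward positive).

Take the reaction at B as the redundant and release it; the primary structure is a cantilever fixed at A.
Deflection at B on the released cantilever, summing each load's contribution:
  clockwise couple 144 at a = 1.3: M₀a(2L − a)/(2EI) = 1338/EI
  point load 120 at a = 3.9: Pa²(3L − a)/(6EI) = 5932/EI
  point load 67 at a = 6.24: Pa²(3L − a)/(6EI) = 7461/EI
  δ_0 = 14732/EI
Tip deflection under a unit load at B: L³/(3EI) = 158.2/EI.
With EI = 25000 kN·m²: δ_0 = 0.58926 m and δ_{BB} = 0.006327 m/kN.
Compatibility — the spring shortens by R_B/k under the reaction it provides: δ_0 − R_B·δ_{BB} = R_B/k. With 1/k = 0.000164 m/kN, R_B = δ_0 / (δ_{BB} + 1/k) = 0.58926 / (0.006327 + 0.000164) = 90.78 kN.

R_B = 90.78 kN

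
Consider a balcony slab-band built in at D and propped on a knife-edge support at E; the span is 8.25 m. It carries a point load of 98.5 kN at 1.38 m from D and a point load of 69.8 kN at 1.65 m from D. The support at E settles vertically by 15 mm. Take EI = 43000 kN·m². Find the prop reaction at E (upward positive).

R_E = 4.366 kN

Remove the prop at E; the released (primary) structure is a cantilever built in at D.
Free-end deflection of the primary structure under the applied loading (downward +):
  point load 98.5 at a = 1.38: Pa²(3L − a)/(6EI) = 730.6/EI
  point load 69.8 at a = 1.65: Pa²(3L − a)/(6EI) = 731.6/EI
  δ_0 = 1462/EI
Flexibility coefficient — unit upward force at E: δ_{EE} = L³/(3EI) = 187.2/EI.
With EI = 43000 kN·m²: δ_0 = 0.034006 m and δ_{EE} = 0.004353 m/kN.
Compatibility — the beam at E must follow the support down by 0.015 m: δ_0 − R_E·δ_{EE} = 0.015, so R_E = (0.034006 − 0.015)/0.004353 = 4.366 kN.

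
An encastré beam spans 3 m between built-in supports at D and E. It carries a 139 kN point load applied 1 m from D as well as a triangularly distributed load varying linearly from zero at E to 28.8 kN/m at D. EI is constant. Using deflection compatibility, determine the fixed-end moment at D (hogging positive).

Release both end moments; the primary structure is a simply-supported span DE with redundants M_D and M_E.
Simple-span end rotations at D and E under the given loads:
  at D: point load 139 at a = 1: Pab(L + b)/(6LEI) = 77.22/EI
  at E: point load 139 at a = 1: Pab(L + a)/(6LEI) = 61.78/EI
  at D: triangular load, peak 28.8: w₀L³/(45EI) = 17.28/EI
  at E: triangular load, peak 28.8: 7w₀L³/(360EI) = 15.12/EI
  θ_D0 = 94.5/EI,  θ_E0 = 76.9/EI
Flexibility coefficients: a unit moment at one end gives L/(3EI) there and L/(6EI) at the far end, so f₁₁ = f₂₂ = 1/EI and f₁₂ = f₂₁ = 0.5/EI.
Compatibility — zero rotation at each built-in end:
  1 M_D + 0.5 M_E = 94.5
  0.5 M_D + 1 M_E = 76.9
Solving the pair gives M_D = 74.74 kN·m and M_E = 39.53 kN·m (hogging).

M_D = 74.74 kN·m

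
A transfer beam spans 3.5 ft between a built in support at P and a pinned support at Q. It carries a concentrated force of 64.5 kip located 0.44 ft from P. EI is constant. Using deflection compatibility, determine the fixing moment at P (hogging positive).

Remove the prop at Q; the released (primary) structure is a cantilever built in at P.
Downward deflection at the released point Q due to the loads:
  point load 64.5 at a = 0.44: Pa²(3L − a)/(6EI) = 20.94/EI
Tip deflection under a unit load at Q: L³/(3EI) = 14.29/EI.
Compatibility at Q: δ_0 − R_Q·δ_{QQ} = 0, so R_Q = 20.94/14.29 = 1.465 kip.
Moment equilibrium about P: M_P = Σ(load moments about P) − R_Q·L = 28.38 − 1.465×3.5 = 23.25 kip·ft.

M_P = 23.25 kip·ft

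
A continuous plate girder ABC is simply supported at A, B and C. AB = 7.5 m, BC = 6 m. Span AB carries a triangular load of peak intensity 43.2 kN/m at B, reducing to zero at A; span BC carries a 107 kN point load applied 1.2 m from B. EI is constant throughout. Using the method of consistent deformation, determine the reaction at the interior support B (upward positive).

Release continuity at B by inserting a hinge; the redundant is the internal moment M_B. The primary structure is two simply-supported spans AB and BC.
End slopes at the hinge B, treating each span as simply supported:
  span AB: triangular load, peak 43.2: w₀L³/(45EI) = 405/EI
  span BC: point load 107 at a = 1.2: Pab(L + b)/(6LEI) = 184.9/EI
  relative rotation θ_0 = (405 + 184.9)/EI = 589.9/EI
A unit hogging moment at B produces rotation L₁/(3EI) + L₂/(3EI) = 4.5/EI.
Compatibility: M_B·(L₁+L₂)/(3EI) = θ_0, giving M_B = 131.1 kN·m (hogging).
Span AB, ΣM about A with M_B applied at B: R_B^{AB}·7.5 = 810 + 131.1, so R_B^{AB} = 125.5 kN and R_A = 162 − 125.5 = 36.52 kN.
Span BC, ΣM about C: R_B^{BC}·6 = 513.6 + 131.1, so R_B^{BC} = 107.4 kN and R_C = 107 − 107.4 = -0.448 kN.
R_B = 125.5 + 107.4 = 232.9 kN.

R_B = 232.9 kN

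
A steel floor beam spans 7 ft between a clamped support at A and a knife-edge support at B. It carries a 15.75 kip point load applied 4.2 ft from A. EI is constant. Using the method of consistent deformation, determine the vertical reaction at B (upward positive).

Release the roller at B. Primary structure: cantilever fixed at A.
Free-end deflection of the primary structure under the applied loading (downward +):
  point load 15.75 at a = 4.2: Pa²(3L − a)/(6EI) = 777.9/EI
Flexibility coefficient — unit upward force at B: δ_{BB} = L³/(3EI) = 114.3/EI.
The prop prevents deflection at B: R_B = δ_0/δ_{BB} = 777.9/114.3 = 6.804 kip.

R_B = 6.804 kip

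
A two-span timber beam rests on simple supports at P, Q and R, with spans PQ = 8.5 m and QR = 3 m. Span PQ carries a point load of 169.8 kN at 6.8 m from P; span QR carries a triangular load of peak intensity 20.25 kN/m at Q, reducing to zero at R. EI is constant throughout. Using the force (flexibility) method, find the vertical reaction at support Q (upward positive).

R_Q = 226.8 kN

Release continuity at Q by inserting a hinge; the redundant is the internal moment M_Q. The primary structure is two simply-supported spans PQ and QR.
Discontinuity in slope at Q on the released structure — sum the simple-span end rotations:
  span PQ: point load 169.8 at a = 6.8: Pab(L + a)/(6LEI) = 588.9/EI
  span QR: triangular load, peak 20.25: w₀L³/(45EI) = 12.15/EI
  relative rotation θ_0 = (588.9 + 12.15)/EI = 601/EI
A unit hogging moment at Q produces rotation L₁/(3EI) + L₂/(3EI) = 3.833/EI.
Slope continuity at Q: θ_0 = M_Q·3.833/EI, so M_Q = 601/3.833 = 156.8 kN·m (hogging).
Span PQ, ΣM about P with M_Q applied at Q: R_Q^{PQ}·8.5 = 1155 + 156.8, so R_Q^{PQ} = 154.3 kN and R_P = 169.8 − 154.3 = 15.51 kN.
Span QR, ΣM about R: R_Q^{QR}·3 = 60.75 + 156.8, so R_Q^{QR} = 72.51 kN and R_R = 30.38 − 72.51 = -42.14 kN.
R_Q = 154.3 + 72.51 = 226.8 kN.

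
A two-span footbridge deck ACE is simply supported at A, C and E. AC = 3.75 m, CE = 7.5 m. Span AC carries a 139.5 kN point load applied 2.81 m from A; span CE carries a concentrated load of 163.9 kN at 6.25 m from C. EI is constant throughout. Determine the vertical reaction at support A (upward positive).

R_A = 9.623 kN

Insert a hinge at C; M_C is the redundant, and each span becomes simply supported.
Rotations at C on the released spans (each span's end-slope, ×1/EI):
  span AC: point load 139.5 at a = 2.81: Pab(L + a)/(6LEI) = 107.4/EI
  span CE: point load 163.9 at a = 6.25: Pab(L + b)/(6LEI) = 249/EI
  relative rotation θ_0 = (107.4 + 249)/EI = 356.4/EI
A unit hogging moment at C produces rotation L₁/(3EI) + L₂/(3EI) = 3.75/EI.
Compatibility: M_C·(L₁+L₂)/(3EI) = θ_0, giving M_C = 95.04 kN·m (hogging).
Span AC, ΣM about A with M_C applied at C: R_C^{AC}·3.75 = 392 + 95.04, so R_C^{AC} = 129.9 kN and R_A = 139.5 − 129.9 = 9.623 kN.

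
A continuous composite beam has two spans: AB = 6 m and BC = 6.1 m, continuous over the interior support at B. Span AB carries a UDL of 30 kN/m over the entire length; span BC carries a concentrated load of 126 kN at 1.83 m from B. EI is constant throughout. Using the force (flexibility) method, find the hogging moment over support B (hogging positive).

M_B = 136.1 kN·m

Release continuity at B by inserting a hinge; the redundant is the internal moment M_B. The primary structure is two simply-supported spans AB and BC.
Discontinuity in slope at B on the released structure — sum the simple-span end rotations:
  span AB: UDL 30: wL³/(24EI) = 270/EI
  span BC: point load 126 at a = 1.83: Pab(L + b)/(6LEI) = 279/EI
  relative rotation θ_0 = (270 + 279)/EI = 549/EI
A unit hogging moment at B produces rotation L₁/(3EI) + L₂/(3EI) = 4.033/EI.
Compatibility: M_B·(L₁+L₂)/(3EI) = θ_0, giving M_B = 136.1 kN·m (hogging).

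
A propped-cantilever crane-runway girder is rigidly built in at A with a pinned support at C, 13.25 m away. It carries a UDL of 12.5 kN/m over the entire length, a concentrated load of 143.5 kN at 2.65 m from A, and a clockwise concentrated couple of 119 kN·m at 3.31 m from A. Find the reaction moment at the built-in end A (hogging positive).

Remove the prop at C; the released (primary) structure is a cantilever built in at A.
Deflection at C on the released cantilever, summing each load's contribution:
  UDL 12.5: wL⁴/(8EI) = 48160/EI
  point load 143.5 at a = 2.65: Pa²(3L − a)/(6EI) = 6231/EI
  clockwise couple 119 at a = 3.31: M₀a(2L − a)/(2EI) = 4567/EI
  δ_0 = 58958/EI
Flexibility coefficient — unit upward force at C: δ_{CC} = L³/(3EI) = 775.4/EI.
Compatibility at C: δ_0 − R_C·δ_{CC} = 0, so R_C = 58958/775.4 = 76.04 kN.
Moment equilibrium about A: M_A = Σ(load moments about A) − R_C·L = 1597 − 76.04×13.25 = 589.1 kN·m.

M_A = 589.1 kN·m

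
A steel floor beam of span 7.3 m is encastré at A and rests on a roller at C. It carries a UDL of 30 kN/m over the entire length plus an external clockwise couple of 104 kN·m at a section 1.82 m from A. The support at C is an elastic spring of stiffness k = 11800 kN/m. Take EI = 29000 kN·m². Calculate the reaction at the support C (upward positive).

Remove the prop at C; the released (primary) structure is a cantilever built in at A.
Downward deflection at the released point C due to the loads:
  UDL 30: wL⁴/(8EI) = 10649/EI
  clockwise couple 104 at a = 1.82: M₀a(2L − a)/(2EI) = 1209/EI
  δ_0 = 11859/EI
Tip deflection under a unit load at C: L³/(3EI) = 129.7/EI.
With EI = 29000 kN·m²: δ_0 = 0.40893 m and δ_{CC} = 0.004471 m/kN.
Compatibility — the spring shortens by R_C/k under the reaction it provides: δ_0 − R_C·δ_{CC} = R_C/k. With 1/k = 0.000085 m/kN, R_C = δ_0 / (δ_{CC} + 1/k) = 0.40893 / (0.004471 + 0.000085) = 89.75 kN.

R_C = 89.75 kN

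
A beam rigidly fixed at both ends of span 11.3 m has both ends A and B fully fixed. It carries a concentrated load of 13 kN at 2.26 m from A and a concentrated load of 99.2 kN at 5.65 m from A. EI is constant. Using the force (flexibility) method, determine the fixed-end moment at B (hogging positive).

M_B = 144.8 kN·m

Release both end moments; the primary structure is a simply-supported span AB with redundants M_A and M_B.
On the primary (simply-supported) span, the end slopes from the loading are:
  at A: point load 13 at a = 2.26: Pab(L + b)/(6LEI) = 79.68/EI
  at B: point load 13 at a = 2.26: Pab(L + a)/(6LEI) = 53.12/EI
  at A: point load 99.2 at a = 5.65: Pab(L + b)/(6LEI) = 791.7/EI
  at B: point load 99.2 at a = 5.65: Pab(L + a)/(6LEI) = 791.7/EI
  θ_A0 = 871.4/EI,  θ_B0 = 844.8/EI
Flexibility coefficients: a unit moment at one end gives L/(3EI) there and L/(6EI) at the far end, so f₁₁ = f₂₂ = 3.767/EI and f₁₂ = f₂₁ = 1.883/EI.
Compatibility — zero rotation at each built-in end:
  3.767 M_A + 1.883 M_B = 871.4
  1.883 M_A + 3.767 M_B = 844.8
Solving the pair gives M_A = 158.9 kN·m and M_B = 144.8 kN·m (hogging).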